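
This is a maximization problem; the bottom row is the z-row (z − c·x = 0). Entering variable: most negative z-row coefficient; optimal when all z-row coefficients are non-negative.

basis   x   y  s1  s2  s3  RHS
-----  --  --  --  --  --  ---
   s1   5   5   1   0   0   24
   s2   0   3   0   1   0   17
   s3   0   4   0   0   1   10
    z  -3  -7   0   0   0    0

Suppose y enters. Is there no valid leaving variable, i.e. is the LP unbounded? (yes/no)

Column y has positive entries in row(s) 1, 2, 3, so the ratio test bounds it — not unbounded.

no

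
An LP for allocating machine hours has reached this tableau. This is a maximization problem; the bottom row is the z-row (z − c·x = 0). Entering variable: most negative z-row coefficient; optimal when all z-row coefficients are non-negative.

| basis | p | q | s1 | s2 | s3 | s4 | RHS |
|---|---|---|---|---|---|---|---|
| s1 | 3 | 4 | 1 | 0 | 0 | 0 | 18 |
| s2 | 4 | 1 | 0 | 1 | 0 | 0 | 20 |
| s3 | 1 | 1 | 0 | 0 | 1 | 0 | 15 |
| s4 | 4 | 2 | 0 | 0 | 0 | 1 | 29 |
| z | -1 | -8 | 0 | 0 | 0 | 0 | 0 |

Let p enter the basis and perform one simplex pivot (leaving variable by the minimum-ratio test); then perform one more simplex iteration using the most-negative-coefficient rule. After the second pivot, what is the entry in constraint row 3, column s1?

-3/13

Ratio test on column p — row 1: 18/3 = 6; row 2: 20/4 = 5; row 3: 15/1 = 15; row 4: 29/4 = 29/4. Minimum is 5 at row 2 (s2 leaves); pivot element 4.
Divide row 2 by 4; eliminate column p from the other rows.
Second iteration: most negative z-row entry is -31/4 in column q, so q enters.
Ratio test on column q — row 1: 3/(13/4) = 12/13; row 2: 5/(1/4) = 20; row 3: 10/(3/4) = 40/3; row 4: 9/1 = 9. Minimum is 12/13 at row 1 (s1 leaves); pivot element 13/4.
Divide row 1 by 13/4; eliminate column q from the other rows.
After both pivots, the entry at constraint row 3, column s1 is -3/13.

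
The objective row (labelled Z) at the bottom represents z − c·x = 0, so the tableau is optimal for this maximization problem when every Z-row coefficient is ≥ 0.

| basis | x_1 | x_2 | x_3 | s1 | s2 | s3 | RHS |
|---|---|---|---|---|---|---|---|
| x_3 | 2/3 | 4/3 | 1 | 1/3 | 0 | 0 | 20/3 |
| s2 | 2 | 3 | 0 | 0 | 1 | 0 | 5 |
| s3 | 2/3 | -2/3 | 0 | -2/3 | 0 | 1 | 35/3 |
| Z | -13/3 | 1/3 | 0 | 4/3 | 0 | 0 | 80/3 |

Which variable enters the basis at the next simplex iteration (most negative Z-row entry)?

x_1

Negative Z-row entries: x_1: -13/3.
The most negative is -13/3 in column x_1, so x_1 enters.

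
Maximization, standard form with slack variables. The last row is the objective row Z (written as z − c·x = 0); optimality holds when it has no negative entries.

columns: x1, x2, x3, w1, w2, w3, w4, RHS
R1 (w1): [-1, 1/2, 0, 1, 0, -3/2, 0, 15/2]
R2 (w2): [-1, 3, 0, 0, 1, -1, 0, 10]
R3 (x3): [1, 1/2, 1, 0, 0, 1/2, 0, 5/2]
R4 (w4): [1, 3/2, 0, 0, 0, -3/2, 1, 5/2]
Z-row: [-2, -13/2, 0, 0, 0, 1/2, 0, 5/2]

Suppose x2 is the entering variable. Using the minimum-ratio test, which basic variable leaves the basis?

w4

Column x2 entries and ratios — w1: (15/2)/(1/2) = 15; w2: 10/3 = 10/3; x3: (5/2)/(1/2) = 5; w4: (5/2)/(3/2) = 5/3.
Smallest ratio is 5/3 in the row of w4, so w4 leaves.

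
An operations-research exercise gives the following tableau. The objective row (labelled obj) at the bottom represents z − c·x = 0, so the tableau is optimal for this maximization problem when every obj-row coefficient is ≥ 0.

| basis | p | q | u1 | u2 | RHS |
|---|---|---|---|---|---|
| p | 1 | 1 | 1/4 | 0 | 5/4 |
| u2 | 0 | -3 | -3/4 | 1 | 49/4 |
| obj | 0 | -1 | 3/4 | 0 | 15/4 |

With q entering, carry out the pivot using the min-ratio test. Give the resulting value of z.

5

Ratio test on column q — row 1: (5/4)/1 = 5/4; row 2: entry -3 ≤ 0. Minimum is 5/4 at row 1 (p leaves); pivot element 1.
Pivot on row 1; the obj-row RHS becomes 15/4 − (-1)·(5/4) = 5.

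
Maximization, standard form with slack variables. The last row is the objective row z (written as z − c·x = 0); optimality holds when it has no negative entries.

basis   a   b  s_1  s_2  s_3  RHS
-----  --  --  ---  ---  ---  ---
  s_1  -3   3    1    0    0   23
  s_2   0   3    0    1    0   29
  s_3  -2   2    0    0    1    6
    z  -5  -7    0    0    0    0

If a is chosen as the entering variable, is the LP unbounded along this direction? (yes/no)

yes

Every constraint-row entry in column a is ≤ 0, so increasing a is unbounded.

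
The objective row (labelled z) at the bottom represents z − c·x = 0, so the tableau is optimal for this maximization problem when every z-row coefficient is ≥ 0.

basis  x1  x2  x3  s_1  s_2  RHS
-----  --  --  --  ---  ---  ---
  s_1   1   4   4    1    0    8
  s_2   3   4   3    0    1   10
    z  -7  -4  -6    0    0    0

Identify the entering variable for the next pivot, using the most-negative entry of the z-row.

Negative z-row entries: x1: -7, x2: -4, x3: -6.
The most negative is -7 in column x1, so x1 enters.

x1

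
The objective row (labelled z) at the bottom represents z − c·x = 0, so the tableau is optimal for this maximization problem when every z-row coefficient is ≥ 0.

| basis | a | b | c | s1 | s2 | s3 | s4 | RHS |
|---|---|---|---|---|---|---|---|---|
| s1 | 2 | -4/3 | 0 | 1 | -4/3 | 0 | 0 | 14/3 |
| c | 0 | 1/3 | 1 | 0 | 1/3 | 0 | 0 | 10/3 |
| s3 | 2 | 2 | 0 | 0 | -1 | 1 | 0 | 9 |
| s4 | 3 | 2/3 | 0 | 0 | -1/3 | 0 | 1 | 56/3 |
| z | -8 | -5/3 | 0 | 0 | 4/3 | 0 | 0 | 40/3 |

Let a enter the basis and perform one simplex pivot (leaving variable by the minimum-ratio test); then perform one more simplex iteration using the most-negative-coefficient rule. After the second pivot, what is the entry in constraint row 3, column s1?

Ratio test on column a — row 1: (14/3)/2 = 7/3; row 2: entry 0 ≤ 0; row 3: 9/2 = 9/2; row 4: (56/3)/3 = 56/9. Minimum is 7/3 at row 1 (s1 leaves); pivot element 2.
Divide row 1 by 2; eliminate column a from the other rows.
Second iteration: most negative z-row entry is -7 in column b, so b enters.
Ratio test on column b — row 1: entry -2/3 ≤ 0; row 2: (10/3)/(1/3) = 10; row 3: (13/3)/(10/3) = 13/10; row 4: (35/3)/(8/3) = 35/8. Minimum is 13/10 at row 3 (s3 leaves); pivot element 10/3.
Divide row 3 by 10/3; eliminate column b from the other rows.
After both pivots, the entry at constraint row 3, column s1 is -3/10.

-3/10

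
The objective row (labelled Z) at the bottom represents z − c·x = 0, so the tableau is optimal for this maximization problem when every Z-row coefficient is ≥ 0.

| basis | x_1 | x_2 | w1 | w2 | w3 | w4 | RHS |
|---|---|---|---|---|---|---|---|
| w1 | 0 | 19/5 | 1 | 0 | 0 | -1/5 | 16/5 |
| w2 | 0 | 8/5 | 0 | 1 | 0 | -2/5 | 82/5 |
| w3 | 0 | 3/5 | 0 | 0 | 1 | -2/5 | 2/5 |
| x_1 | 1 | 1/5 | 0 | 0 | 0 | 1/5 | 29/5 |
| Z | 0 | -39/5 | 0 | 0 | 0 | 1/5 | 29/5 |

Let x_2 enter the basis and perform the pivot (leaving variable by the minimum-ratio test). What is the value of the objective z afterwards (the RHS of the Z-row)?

Ratio test on column x_2 — row 1: (16/5)/(19/5) = 16/19; row 2: (82/5)/(8/5) = 41/4; row 3: (2/5)/(3/5) = 2/3; row 4: (29/5)/(1/5) = 29. Minimum is 2/3 at row 3 (w3 leaves); pivot element 3/5.
Pivot on row 3; the Z-row RHS becomes 29/5 − (-39/5)·(2/3) = 11.

11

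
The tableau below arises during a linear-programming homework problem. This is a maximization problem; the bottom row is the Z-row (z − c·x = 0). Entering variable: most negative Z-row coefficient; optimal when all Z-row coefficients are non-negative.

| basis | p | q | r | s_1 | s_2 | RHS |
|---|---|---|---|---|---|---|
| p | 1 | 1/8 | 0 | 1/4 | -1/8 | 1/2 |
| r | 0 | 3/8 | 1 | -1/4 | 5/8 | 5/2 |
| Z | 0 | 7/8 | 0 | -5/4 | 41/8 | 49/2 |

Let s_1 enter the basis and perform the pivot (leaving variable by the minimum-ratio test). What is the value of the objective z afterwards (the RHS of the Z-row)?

27

Ratio test on column s_1 — row 1: (1/2)/(1/4) = 2; row 2: entry -1/4 ≤ 0. Minimum is 2 at row 1 (p leaves); pivot element 1/4.
Pivot on row 1; the Z-row RHS becomes 49/2 − (-5/4)·2 = 27.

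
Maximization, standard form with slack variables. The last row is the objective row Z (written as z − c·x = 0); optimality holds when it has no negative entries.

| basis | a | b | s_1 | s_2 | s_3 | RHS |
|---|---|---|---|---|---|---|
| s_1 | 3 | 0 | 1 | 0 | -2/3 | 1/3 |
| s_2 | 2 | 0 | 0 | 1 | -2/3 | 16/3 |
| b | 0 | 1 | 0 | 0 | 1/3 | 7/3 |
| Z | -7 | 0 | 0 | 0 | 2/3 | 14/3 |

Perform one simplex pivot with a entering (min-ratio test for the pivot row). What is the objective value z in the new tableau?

Ratio test on column a — row 1: (1/3)/3 = 1/9; row 2: (16/3)/2 = 8/3; row 3: entry 0 ≤ 0. Minimum is 1/9 at row 1 (s_1 leaves); pivot element 3.
Pivot on row 1; the Z-row RHS becomes 14/3 − (-7)·(1/9) = 49/9.

49/9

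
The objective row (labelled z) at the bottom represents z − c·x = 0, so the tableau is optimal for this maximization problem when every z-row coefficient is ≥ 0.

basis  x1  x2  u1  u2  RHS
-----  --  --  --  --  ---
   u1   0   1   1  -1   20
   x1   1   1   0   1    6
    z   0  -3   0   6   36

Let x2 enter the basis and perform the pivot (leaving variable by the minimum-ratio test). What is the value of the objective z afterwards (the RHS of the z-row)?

Ratio test on column x2 — row 1: 20/1 = 20; row 2: 6/1 = 6. Minimum is 6 at row 2 (x1 leaves); pivot element 1.
Pivot on row 2; the z-row RHS becomes 36 − (-3)·6 = 54.

54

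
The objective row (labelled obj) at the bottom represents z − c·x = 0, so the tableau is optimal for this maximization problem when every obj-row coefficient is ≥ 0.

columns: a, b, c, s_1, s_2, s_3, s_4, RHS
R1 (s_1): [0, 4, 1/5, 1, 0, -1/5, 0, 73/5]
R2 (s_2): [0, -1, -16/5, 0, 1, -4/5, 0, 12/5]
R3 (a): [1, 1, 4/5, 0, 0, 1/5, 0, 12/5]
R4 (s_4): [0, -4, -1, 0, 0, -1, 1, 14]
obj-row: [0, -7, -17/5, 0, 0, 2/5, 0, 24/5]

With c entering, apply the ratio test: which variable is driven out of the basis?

a

Column c entries and ratios — s_1: (73/5)/(1/5) = 73; s_2: -16/5 ≤ 0, skip; a: (12/5)/(4/5) = 3; s_4: -1 ≤ 0, skip.
Smallest ratio is 3 in the row of a, so a leaves.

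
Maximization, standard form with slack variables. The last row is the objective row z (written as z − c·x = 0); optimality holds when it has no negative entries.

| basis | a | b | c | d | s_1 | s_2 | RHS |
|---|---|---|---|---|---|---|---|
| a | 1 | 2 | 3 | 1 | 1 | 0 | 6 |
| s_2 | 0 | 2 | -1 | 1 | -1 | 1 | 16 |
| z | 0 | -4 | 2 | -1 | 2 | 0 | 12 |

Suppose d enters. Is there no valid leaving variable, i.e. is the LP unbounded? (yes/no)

Column d has positive entries in row(s) 1, 2, so the ratio test bounds it — not unbounded.

no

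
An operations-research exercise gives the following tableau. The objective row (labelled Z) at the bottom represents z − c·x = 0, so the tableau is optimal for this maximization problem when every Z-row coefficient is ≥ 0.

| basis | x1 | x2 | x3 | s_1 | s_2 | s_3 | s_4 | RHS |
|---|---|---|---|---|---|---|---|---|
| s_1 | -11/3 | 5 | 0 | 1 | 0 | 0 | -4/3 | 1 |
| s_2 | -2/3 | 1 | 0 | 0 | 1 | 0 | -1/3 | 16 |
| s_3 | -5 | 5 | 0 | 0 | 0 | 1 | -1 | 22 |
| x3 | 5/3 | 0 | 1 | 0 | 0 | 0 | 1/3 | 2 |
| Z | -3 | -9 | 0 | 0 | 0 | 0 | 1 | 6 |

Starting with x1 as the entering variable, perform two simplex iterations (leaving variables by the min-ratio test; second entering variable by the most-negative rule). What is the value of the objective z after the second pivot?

Ratio test on column x1 — row 1: entry -11/3 ≤ 0; row 2: entry -2/3 ≤ 0; row 3: entry -5 ≤ 0; row 4: 2/(5/3) = 6/5. Minimum is 6/5 at row 4 (x3 leaves); pivot element 5/3.
Pivot on row 4; the Z-row RHS becomes 6 − (-3)·(6/5) = 48/5.
Next entering variable (most negative Z-row entry -9): x2.
Ratio test on column x2 — row 1: (27/5)/5 = 27/25; row 2: (84/5)/1 = 84/5; row 3: 28/5 = 28/5; row 4: entry 0 ≤ 0. Minimum is 27/25 at row 1 (s_1 leaves); pivot element 5.
After the second pivot the Z-row RHS is 48/5 − (-9)·(27/25) = 483/25.

483/25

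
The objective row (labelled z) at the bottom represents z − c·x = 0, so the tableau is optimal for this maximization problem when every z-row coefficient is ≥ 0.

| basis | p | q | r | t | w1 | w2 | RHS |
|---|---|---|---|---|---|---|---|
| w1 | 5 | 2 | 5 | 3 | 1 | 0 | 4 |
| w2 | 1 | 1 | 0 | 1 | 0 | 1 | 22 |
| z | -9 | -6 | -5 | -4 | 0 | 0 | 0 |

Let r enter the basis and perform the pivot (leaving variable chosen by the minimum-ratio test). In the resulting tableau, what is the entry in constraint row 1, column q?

Ratio test on column r — row 1: 4/5 = 4/5; row 2: entry 0 ≤ 0. Minimum is 4/5 at row 1 (w1 leaves); pivot element 5.
Divide row 1 by 5; eliminate column r from the other rows.
In the new row 1, the q entry is the old entry divided by the pivot: 2/5 = 2/5.

2/5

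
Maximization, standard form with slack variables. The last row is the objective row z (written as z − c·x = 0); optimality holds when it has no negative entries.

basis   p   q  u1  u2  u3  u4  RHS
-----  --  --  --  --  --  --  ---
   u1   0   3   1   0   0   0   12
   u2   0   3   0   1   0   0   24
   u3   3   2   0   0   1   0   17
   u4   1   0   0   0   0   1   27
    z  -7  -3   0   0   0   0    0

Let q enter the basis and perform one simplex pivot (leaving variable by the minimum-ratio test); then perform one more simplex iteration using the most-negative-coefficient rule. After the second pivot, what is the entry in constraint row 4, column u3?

Ratio test on column q — row 1: 12/3 = 4; row 2: 24/3 = 8; row 3: 17/2 = 17/2; row 4: entry 0 ≤ 0. Minimum is 4 at row 1 (u1 leaves); pivot element 3.
Divide row 1 by 3; eliminate column q from the other rows.
Second iteration: most negative z-row entry is -7 in column p, so p enters.
Ratio test on column p — row 1: entry 0 ≤ 0; row 2: entry 0 ≤ 0; row 3: 9/3 = 3; row 4: 27/1 = 27. Minimum is 3 at row 3 (u3 leaves); pivot element 3.
Divide row 3 by 3; eliminate column p from the other rows.
After both pivots, the entry at constraint row 4, column u3 is -1/3.

-1/3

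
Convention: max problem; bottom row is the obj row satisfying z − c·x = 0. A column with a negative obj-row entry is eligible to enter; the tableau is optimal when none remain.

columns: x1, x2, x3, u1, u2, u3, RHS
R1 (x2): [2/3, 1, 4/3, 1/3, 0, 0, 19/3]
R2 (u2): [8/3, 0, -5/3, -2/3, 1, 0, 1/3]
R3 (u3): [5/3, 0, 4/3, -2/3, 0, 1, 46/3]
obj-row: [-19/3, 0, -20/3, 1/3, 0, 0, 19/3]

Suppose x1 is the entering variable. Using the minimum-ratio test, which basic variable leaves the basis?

Column x1 entries and ratios — x2: (19/3)/(2/3) = 19/2; u2: (1/3)/(8/3) = 1/8; u3: (46/3)/(5/3) = 46/5.
Smallest ratio is 1/8 in the row of u2, so u2 leaves.

u2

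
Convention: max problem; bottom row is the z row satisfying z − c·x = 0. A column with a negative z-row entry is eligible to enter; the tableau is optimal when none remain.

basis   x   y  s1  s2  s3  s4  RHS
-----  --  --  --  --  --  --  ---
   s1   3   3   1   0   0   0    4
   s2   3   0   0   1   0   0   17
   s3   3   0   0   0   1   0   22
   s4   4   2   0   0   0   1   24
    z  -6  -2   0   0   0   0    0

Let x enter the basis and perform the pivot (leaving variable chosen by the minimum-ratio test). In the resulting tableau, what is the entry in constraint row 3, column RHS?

Ratio test on column x — row 1: 4/3 = 4/3; row 2: 17/3 = 17/3; row 3: 22/3 = 22/3; row 4: 24/4 = 6. Minimum is 4/3 at row 1 (s1 leaves); pivot element 3.
Divide row 1 by 3; eliminate column x from the other rows.
Row 3 update in column RHS: 22 − 3·(4/3) = 18.

18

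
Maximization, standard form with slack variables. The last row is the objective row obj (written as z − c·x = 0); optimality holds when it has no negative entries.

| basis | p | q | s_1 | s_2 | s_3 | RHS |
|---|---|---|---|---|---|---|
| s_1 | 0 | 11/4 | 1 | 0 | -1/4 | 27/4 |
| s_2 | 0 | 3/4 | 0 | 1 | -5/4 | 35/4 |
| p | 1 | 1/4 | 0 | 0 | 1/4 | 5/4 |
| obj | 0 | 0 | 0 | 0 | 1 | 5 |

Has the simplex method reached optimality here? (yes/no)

Every obj-row coefficient is ≥ 0, so the tableau is optimal.

yes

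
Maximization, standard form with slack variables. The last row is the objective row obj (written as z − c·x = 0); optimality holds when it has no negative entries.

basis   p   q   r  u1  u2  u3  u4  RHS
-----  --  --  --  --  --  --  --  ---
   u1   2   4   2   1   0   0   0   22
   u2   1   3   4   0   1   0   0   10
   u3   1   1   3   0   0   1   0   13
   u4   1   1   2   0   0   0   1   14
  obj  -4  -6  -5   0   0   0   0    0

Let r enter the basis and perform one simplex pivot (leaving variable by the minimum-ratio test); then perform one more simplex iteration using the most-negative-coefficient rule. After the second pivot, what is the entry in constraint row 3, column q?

-2

Ratio test on column r — row 1: 22/2 = 11; row 2: 10/4 = 5/2; row 3: 13/3 = 13/3; row 4: 14/2 = 7. Minimum is 5/2 at row 2 (u2 leaves); pivot element 4.
Divide row 2 by 4; eliminate column r from the other rows.
Second iteration: most negative obj-row entry is -11/4 in column p, so p enters.
Ratio test on column p — row 1: 17/(3/2) = 34/3; row 2: (5/2)/(1/4) = 10; row 3: (11/2)/(1/4) = 22; row 4: 9/(1/2) = 18. Minimum is 10 at row 2 (r leaves); pivot element 1/4.
Divide row 2 by 1/4; eliminate column p from the other rows.
After both pivots, the entry at constraint row 3, column q is -2.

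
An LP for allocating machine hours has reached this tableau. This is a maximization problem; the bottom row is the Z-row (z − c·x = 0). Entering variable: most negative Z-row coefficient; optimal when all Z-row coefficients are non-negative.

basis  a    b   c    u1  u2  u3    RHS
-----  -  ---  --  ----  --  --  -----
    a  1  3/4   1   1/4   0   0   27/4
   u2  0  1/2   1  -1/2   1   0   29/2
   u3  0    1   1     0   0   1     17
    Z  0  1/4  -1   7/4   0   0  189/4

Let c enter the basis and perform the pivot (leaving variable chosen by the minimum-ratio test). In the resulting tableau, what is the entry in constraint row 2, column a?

Ratio test on column c — row 1: (27/4)/1 = 27/4; row 2: (29/2)/1 = 29/2; row 3: 17/1 = 17. Minimum is 27/4 at row 1 (a leaves); pivot element 1.
Divide row 1 by 1; eliminate column c from the other rows.
Row 2 update in column a: 0 − 1·1 = -1.

-1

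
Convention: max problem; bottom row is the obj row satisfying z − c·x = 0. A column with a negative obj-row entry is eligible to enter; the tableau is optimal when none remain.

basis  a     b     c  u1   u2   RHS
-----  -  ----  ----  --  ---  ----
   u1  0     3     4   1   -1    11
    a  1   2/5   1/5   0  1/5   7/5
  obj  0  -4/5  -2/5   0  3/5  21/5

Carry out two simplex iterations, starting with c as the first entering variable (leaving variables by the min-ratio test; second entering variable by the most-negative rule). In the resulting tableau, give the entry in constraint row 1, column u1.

2/5

Ratio test on column c — row 1: 11/4 = 11/4; row 2: (7/5)/(1/5) = 7. Minimum is 11/4 at row 1 (u1 leaves); pivot element 4.
Divide row 1 by 4; eliminate column c from the other rows.
Second iteration: most negative obj-row entry is -1/2 in column b, so b enters.
Ratio test on column b — row 1: (11/4)/(3/4) = 11/3; row 2: (17/20)/(1/4) = 17/5. Minimum is 17/5 at row 2 (a leaves); pivot element 1/4.
Divide row 2 by 1/4; eliminate column b from the other rows.
After both pivots, the entry at constraint row 1, column u1 is 2/5.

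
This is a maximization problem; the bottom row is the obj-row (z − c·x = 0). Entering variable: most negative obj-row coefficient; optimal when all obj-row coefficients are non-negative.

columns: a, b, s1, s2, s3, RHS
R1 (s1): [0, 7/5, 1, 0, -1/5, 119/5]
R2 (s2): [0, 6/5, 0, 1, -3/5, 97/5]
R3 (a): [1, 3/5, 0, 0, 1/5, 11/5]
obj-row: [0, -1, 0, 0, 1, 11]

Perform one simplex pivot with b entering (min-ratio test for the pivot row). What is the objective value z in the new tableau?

44/3

Ratio test on column b — row 1: (119/5)/(7/5) = 17; row 2: (97/5)/(6/5) = 97/6; row 3: (11/5)/(3/5) = 11/3. Minimum is 11/3 at row 3 (a leaves); pivot element 3/5.
Pivot on row 3; the obj-row RHS becomes 11 − (-1)·(11/3) = 44/3.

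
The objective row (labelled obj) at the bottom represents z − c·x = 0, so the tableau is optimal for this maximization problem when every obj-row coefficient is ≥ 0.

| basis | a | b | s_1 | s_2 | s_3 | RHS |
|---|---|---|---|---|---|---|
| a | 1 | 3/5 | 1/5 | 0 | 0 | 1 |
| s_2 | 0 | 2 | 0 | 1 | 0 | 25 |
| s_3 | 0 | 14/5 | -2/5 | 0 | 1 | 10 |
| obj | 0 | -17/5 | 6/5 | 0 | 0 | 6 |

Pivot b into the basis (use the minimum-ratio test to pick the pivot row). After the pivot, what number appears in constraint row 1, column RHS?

5/3

Ratio test on column b — row 1: 1/(3/5) = 5/3; row 2: 25/2 = 25/2; row 3: 10/(14/5) = 25/7. Minimum is 5/3 at row 1 (a leaves); pivot element 3/5.
Divide row 1 by 3/5; eliminate column b from the other rows.
In the new row 1, the RHS entry is the old entry divided by the pivot: 1/(3/5) = 5/3.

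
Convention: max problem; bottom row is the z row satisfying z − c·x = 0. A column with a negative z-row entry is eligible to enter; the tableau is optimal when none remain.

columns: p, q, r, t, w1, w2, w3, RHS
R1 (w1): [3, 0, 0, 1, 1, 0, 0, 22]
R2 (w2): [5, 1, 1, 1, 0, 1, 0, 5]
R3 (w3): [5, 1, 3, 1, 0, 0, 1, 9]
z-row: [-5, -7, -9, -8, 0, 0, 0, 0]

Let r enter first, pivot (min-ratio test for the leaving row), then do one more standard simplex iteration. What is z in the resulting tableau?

42

Ratio test on column r — row 1: entry 0 ≤ 0; row 2: 5/1 = 5; row 3: 9/3 = 3. Minimum is 3 at row 3 (w3 leaves); pivot element 3.
Pivot on row 3; the z-row RHS becomes 0 − (-9)·3 = 27.
Next entering variable (most negative z-row entry -5): t.
Ratio test on column t — row 1: 22/1 = 22; row 2: 2/(2/3) = 3; row 3: 3/(1/3) = 9. Minimum is 3 at row 2 (w2 leaves); pivot element 2/3.
After the second pivot the z-row RHS is 27 − (-5)·3 = 42.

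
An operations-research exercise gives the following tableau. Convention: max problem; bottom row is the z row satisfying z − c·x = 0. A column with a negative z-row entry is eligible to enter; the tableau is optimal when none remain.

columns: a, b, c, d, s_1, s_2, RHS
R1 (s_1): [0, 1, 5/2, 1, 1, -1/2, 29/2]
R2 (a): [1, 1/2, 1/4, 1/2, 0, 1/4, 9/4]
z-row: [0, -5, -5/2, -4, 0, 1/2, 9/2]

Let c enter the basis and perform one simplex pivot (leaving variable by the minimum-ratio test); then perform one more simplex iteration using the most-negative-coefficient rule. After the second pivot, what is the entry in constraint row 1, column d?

0

Ratio test on column c — row 1: (29/2)/(5/2) = 29/5; row 2: (9/4)/(1/4) = 9. Minimum is 29/5 at row 1 (s_1 leaves); pivot element 5/2.
Divide row 1 by 5/2; eliminate column c from the other rows.
Second iteration: most negative z-row entry is -4 in column b, so b enters.
Ratio test on column b — row 1: (29/5)/(2/5) = 29/2; row 2: (4/5)/(2/5) = 2. Minimum is 2 at row 2 (a leaves); pivot element 2/5.
Divide row 2 by 2/5; eliminate column b from the other rows.
After both pivots, the entry at constraint row 1, column d is 0.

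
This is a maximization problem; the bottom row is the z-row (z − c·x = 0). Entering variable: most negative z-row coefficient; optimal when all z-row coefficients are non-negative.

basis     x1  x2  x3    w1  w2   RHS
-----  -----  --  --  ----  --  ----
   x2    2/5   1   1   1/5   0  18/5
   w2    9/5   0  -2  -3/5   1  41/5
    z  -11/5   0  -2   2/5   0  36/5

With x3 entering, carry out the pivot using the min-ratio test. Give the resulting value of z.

72/5

Ratio test on column x3 — row 1: (18/5)/1 = 18/5; row 2: entry -2 ≤ 0. Minimum is 18/5 at row 1 (x2 leaves); pivot element 1.
Pivot on row 1; the z-row RHS becomes 36/5 − (-2)·(18/5) = 72/5.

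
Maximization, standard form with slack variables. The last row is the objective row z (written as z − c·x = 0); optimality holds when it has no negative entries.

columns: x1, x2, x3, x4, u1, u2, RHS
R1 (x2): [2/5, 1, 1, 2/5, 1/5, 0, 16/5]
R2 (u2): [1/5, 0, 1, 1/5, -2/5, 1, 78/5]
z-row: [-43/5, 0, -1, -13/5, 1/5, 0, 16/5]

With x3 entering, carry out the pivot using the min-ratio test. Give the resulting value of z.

32/5

Ratio test on column x3 — row 1: (16/5)/1 = 16/5; row 2: (78/5)/1 = 78/5. Minimum is 16/5 at row 1 (x2 leaves); pivot element 1.
Pivot on row 1; the z-row RHS becomes 16/5 − (-1)·(16/5) = 32/5.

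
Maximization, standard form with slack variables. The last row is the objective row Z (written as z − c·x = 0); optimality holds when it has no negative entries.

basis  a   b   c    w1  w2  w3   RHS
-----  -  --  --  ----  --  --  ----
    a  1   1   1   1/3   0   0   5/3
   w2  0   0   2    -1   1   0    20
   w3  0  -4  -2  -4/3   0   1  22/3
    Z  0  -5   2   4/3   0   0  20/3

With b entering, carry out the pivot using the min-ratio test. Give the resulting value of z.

Ratio test on column b — row 1: (5/3)/1 = 5/3; row 2: entry 0 ≤ 0; row 3: entry -4 ≤ 0. Minimum is 5/3 at row 1 (a leaves); pivot element 1.
Pivot on row 1; the Z-row RHS becomes 20/3 − (-5)·(5/3) = 15.

15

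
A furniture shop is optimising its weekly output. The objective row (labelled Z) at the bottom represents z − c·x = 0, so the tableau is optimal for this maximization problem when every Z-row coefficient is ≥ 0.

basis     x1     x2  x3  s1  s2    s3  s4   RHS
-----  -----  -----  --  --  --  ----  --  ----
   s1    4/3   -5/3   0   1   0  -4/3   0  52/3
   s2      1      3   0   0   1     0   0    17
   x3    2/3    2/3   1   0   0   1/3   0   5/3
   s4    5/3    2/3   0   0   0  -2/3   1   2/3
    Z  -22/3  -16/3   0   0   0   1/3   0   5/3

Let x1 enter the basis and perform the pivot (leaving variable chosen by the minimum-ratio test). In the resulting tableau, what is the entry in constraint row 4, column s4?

Ratio test on column x1 — row 1: (52/3)/(4/3) = 13; row 2: 17/1 = 17; row 3: (5/3)/(2/3) = 5/2; row 4: (2/3)/(5/3) = 2/5. Minimum is 2/5 at row 4 (s4 leaves); pivot element 5/3.
Divide row 4 by 5/3; eliminate column x1 from the other rows.
In the new row 4, the s4 entry is the old entry divided by the pivot: 1/(5/3) = 3/5.

3/5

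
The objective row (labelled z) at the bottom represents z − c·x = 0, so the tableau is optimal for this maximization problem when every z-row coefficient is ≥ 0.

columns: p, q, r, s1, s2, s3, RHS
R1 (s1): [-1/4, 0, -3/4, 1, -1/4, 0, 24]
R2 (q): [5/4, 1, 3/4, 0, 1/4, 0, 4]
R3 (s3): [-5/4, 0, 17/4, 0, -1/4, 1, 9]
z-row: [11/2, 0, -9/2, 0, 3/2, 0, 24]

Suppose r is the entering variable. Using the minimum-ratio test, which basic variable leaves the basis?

s3

Column r entries and ratios — s1: -3/4 ≤ 0, skip; q: 4/(3/4) = 16/3; s3: 9/(17/4) = 36/17.
Smallest ratio is 36/17 in the row of s3, so s3 leaves.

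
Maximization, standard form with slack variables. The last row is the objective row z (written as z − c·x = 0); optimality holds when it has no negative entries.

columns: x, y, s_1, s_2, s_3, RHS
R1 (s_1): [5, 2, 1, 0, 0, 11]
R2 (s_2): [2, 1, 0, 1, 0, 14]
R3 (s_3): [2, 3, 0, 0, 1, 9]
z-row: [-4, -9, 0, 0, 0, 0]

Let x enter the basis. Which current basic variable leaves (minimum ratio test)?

s_1

Column x entries and ratios — s_1: 11/5 = 11/5; s_2: 14/2 = 7; s_3: 9/2 = 9/2.
Smallest ratio is 11/5 in the row of s_1, so s_1 leaves.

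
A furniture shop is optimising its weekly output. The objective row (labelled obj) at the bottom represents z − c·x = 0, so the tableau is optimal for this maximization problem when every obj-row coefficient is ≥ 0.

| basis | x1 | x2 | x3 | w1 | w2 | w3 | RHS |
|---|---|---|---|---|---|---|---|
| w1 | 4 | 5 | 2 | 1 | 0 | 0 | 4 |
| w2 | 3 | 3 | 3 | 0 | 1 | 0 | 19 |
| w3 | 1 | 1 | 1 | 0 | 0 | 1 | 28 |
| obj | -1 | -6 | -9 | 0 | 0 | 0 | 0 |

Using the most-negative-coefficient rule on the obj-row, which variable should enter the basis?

Negative obj-row entries: x1: -1, x2: -6, x3: -9.
The most negative is -9 in column x3, so x3 enters.

x3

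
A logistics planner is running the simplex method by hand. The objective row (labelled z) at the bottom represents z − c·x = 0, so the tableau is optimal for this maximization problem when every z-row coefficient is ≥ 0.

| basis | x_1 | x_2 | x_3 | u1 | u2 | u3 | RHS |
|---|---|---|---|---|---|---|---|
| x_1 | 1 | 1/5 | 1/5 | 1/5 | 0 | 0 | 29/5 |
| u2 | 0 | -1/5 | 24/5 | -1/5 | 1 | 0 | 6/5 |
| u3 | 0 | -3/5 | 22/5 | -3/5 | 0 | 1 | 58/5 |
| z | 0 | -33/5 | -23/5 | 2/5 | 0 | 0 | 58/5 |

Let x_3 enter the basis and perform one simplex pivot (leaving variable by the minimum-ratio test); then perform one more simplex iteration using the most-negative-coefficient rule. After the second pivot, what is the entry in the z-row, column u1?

7

Ratio test on column x_3 — row 1: (29/5)/(1/5) = 29; row 2: (6/5)/(24/5) = 1/4; row 3: (58/5)/(22/5) = 29/11. Minimum is 1/4 at row 2 (u2 leaves); pivot element 24/5.
Divide row 2 by 24/5; eliminate column x_3 from the other rows.
Second iteration: most negative z-row entry is -163/24 in column x_2, so x_2 enters.
Ratio test on column x_2 — row 1: (23/4)/(5/24) = 138/5; row 2: entry -1/24 ≤ 0; row 3: entry -5/12 ≤ 0. Minimum is 138/5 at row 1 (x_1 leaves); pivot element 5/24.
Divide row 1 by 5/24; eliminate column x_2 from the other rows.
After both pivots, the entry at the z-row, column u1 is 7.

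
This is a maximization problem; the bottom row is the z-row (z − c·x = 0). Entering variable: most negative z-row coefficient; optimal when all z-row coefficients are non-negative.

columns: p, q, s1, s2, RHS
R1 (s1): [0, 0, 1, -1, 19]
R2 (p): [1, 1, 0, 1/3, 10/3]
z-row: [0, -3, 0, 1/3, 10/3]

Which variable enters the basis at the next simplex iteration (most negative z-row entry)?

Negative z-row entries: q: -3.
The most negative is -3 in column q, so q enters.

q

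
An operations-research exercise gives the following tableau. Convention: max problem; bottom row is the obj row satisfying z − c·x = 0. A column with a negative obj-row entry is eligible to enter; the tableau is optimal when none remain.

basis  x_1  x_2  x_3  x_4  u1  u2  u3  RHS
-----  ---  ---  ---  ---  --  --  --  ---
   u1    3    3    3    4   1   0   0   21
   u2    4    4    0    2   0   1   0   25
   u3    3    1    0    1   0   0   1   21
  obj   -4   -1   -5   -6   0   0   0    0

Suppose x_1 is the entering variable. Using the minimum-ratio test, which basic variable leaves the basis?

u2

Column x_1 entries and ratios — u1: 21/3 = 7; u2: 25/4 = 25/4; u3: 21/3 = 7.
Smallest ratio is 25/4 in the row of u2, so u2 leaves.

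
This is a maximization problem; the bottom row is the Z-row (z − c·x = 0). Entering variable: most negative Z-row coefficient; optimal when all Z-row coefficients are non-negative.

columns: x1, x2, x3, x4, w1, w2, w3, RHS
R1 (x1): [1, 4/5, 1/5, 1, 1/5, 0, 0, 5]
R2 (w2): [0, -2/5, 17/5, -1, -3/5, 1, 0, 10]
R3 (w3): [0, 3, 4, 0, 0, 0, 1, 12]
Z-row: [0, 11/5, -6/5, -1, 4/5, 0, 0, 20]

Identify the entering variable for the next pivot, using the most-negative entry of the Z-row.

x3

Negative Z-row entries: x3: -6/5, x4: -1.
The most negative is -6/5 in column x3, so x3 enters.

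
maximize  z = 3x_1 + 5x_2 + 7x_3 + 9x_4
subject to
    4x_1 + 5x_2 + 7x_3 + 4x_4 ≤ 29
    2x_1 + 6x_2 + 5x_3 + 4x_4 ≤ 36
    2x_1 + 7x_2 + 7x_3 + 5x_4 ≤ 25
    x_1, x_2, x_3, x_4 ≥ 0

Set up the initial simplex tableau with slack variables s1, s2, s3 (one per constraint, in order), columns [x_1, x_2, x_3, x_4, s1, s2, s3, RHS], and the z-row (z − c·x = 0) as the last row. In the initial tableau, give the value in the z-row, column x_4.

The z-row carries the negated objective coefficients: the x_4 entry is -9.

-9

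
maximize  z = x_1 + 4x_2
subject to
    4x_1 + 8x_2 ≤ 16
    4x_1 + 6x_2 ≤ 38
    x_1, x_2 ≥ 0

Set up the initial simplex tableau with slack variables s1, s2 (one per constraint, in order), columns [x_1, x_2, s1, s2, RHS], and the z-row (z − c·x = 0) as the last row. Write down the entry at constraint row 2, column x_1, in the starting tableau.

Constraint 2 has coefficient 4 on x_1.

4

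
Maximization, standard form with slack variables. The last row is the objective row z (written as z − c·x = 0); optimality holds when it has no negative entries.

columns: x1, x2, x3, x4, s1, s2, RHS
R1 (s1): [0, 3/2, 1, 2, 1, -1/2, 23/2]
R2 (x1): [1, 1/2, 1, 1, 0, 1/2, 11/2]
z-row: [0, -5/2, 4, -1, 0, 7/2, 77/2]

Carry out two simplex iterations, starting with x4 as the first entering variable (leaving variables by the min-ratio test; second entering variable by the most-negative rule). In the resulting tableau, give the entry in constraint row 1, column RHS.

Ratio test on column x4 — row 1: (23/2)/2 = 23/4; row 2: (11/2)/1 = 11/2. Minimum is 11/2 at row 2 (x1 leaves); pivot element 1.
Divide row 2 by 1; eliminate column x4 from the other rows.
Second iteration: most negative z-row entry is -2 in column x2, so x2 enters.
Ratio test on column x2 — row 1: (1/2)/(1/2) = 1; row 2: (11/2)/(1/2) = 11. Minimum is 1 at row 1 (s1 leaves); pivot element 1/2.
Divide row 1 by 1/2; eliminate column x2 from the other rows.
After both pivots, the entry at constraint row 1, column RHS is 1.

1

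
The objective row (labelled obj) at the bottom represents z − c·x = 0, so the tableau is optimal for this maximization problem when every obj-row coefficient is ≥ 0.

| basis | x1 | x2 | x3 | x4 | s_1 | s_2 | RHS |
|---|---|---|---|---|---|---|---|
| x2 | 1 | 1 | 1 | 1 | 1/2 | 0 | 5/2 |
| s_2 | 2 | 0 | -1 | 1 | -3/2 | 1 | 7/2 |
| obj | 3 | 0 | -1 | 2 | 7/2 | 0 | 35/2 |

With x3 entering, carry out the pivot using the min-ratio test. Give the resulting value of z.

20

Ratio test on column x3 — row 1: (5/2)/1 = 5/2; row 2: entry -1 ≤ 0. Minimum is 5/2 at row 1 (x2 leaves); pivot element 1.
Pivot on row 1; the obj-row RHS becomes 35/2 − (-1)·(5/2) = 20.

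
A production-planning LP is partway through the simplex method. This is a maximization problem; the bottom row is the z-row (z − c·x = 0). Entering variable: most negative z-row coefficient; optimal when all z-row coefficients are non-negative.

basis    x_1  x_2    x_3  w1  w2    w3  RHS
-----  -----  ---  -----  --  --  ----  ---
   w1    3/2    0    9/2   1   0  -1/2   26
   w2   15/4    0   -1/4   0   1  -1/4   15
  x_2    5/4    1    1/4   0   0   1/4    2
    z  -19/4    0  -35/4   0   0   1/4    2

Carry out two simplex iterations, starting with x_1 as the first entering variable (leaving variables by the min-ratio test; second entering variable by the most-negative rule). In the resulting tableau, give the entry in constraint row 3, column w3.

5/21

Ratio test on column x_1 — row 1: 26/(3/2) = 52/3; row 2: 15/(15/4) = 4; row 3: 2/(5/4) = 8/5. Minimum is 8/5 at row 3 (x_2 leaves); pivot element 5/4.
Divide row 3 by 5/4; eliminate column x_1 from the other rows.
Second iteration: most negative z-row entry is -39/5 in column x_3, so x_3 enters.
Ratio test on column x_3 — row 1: (118/5)/(21/5) = 118/21; row 2: entry -1 ≤ 0; row 3: (8/5)/(1/5) = 8. Minimum is 118/21 at row 1 (w1 leaves); pivot element 21/5.
Divide row 1 by 21/5; eliminate column x_3 from the other rows.
After both pivots, the entry at constraint row 3, column w3 is 5/21.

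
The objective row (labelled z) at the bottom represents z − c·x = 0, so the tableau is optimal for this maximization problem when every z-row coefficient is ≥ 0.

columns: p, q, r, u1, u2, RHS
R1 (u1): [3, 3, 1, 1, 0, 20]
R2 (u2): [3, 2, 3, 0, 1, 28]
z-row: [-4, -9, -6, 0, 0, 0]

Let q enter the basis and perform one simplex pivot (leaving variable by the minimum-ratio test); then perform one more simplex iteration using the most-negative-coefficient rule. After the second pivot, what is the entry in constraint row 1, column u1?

3/7

Ratio test on column q — row 1: 20/3 = 20/3; row 2: 28/2 = 14. Minimum is 20/3 at row 1 (u1 leaves); pivot element 3.
Divide row 1 by 3; eliminate column q from the other rows.
Second iteration: most negative z-row entry is -3 in column r, so r enters.
Ratio test on column r — row 1: (20/3)/(1/3) = 20; row 2: (44/3)/(7/3) = 44/7. Minimum is 44/7 at row 2 (u2 leaves); pivot element 7/3.
Divide row 2 by 7/3; eliminate column r from the other rows.
After both pivots, the entry at constraint row 1, column u1 is 3/7.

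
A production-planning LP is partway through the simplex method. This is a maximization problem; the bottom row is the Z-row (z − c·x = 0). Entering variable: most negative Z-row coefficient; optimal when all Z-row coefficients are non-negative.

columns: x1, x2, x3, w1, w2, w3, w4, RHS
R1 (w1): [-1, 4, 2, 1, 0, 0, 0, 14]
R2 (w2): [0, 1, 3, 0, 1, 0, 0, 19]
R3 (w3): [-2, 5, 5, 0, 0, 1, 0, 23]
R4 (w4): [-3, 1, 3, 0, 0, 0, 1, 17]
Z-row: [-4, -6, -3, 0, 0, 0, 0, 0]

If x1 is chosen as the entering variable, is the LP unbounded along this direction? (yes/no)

Every constraint-row entry in column x1 is ≤ 0, so increasing x1 is unbounded.

yes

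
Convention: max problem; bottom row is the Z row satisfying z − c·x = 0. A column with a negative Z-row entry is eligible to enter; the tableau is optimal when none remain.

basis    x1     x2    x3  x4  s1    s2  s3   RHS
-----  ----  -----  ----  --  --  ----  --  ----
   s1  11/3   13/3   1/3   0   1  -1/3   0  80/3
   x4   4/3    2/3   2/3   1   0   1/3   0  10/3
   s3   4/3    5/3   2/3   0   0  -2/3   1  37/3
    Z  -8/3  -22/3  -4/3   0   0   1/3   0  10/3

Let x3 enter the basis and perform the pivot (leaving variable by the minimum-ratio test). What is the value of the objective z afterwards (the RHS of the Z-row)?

10

Ratio test on column x3 — row 1: (80/3)/(1/3) = 80; row 2: (10/3)/(2/3) = 5; row 3: (37/3)/(2/3) = 37/2. Minimum is 5 at row 2 (x4 leaves); pivot element 2/3.
Pivot on row 2; the Z-row RHS becomes 10/3 − (-4/3)·5 = 10.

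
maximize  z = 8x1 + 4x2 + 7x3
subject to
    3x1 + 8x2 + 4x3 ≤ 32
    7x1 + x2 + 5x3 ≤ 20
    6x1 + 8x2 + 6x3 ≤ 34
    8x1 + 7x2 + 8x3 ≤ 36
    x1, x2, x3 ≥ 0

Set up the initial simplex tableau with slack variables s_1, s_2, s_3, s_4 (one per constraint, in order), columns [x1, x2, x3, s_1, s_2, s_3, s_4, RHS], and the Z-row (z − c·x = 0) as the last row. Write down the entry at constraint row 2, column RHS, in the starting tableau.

The RHS of constraint 2 is b_2 = 20.

20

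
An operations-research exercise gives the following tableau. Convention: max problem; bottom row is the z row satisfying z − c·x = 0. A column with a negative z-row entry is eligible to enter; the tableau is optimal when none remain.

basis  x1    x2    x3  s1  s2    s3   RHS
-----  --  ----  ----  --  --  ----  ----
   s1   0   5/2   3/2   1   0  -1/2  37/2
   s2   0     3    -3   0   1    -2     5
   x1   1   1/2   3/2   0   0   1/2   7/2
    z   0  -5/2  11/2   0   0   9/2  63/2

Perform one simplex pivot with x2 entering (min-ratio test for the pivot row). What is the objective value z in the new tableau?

Ratio test on column x2 — row 1: (37/2)/(5/2) = 37/5; row 2: 5/3 = 5/3; row 3: (7/2)/(1/2) = 7. Minimum is 5/3 at row 2 (s2 leaves); pivot element 3.
Pivot on row 2; the z-row RHS becomes 63/2 − (-5/2)·(5/3) = 107/3.

107/3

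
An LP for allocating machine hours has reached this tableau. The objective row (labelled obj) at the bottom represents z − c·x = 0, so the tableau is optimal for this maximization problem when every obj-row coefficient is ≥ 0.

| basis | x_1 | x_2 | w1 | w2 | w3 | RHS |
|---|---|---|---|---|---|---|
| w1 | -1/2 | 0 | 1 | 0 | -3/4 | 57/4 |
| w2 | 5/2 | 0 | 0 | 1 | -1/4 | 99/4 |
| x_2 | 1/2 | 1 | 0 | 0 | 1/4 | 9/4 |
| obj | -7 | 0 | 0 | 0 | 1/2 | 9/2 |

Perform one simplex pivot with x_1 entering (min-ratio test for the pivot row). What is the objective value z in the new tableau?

Ratio test on column x_1 — row 1: entry -1/2 ≤ 0; row 2: (99/4)/(5/2) = 99/10; row 3: (9/4)/(1/2) = 9/2. Minimum is 9/2 at row 3 (x_2 leaves); pivot element 1/2.
Pivot on row 3; the obj-row RHS becomes 9/2 − (-7)·(9/2) = 36.

36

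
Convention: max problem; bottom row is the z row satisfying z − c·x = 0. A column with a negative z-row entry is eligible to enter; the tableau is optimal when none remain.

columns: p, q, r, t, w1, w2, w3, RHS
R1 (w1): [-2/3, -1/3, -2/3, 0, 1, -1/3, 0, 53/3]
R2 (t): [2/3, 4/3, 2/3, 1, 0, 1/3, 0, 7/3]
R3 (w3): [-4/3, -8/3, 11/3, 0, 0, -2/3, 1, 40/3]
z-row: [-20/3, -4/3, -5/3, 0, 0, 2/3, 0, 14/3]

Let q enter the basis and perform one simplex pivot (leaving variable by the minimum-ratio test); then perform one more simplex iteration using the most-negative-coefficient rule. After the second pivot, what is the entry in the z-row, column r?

Ratio test on column q — row 1: entry -1/3 ≤ 0; row 2: (7/3)/(4/3) = 7/4; row 3: entry -8/3 ≤ 0. Minimum is 7/4 at row 2 (t leaves); pivot element 4/3.
Divide row 2 by 4/3; eliminate column q from the other rows.
Second iteration: most negative z-row entry is -6 in column p, so p enters.
Ratio test on column p — row 1: entry -1/2 ≤ 0; row 2: (7/4)/(1/2) = 7/2; row 3: entry 0 ≤ 0. Minimum is 7/2 at row 2 (q leaves); pivot element 1/2.
Divide row 2 by 1/2; eliminate column p from the other rows.
After both pivots, the entry at the z-row, column r is 5.

5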